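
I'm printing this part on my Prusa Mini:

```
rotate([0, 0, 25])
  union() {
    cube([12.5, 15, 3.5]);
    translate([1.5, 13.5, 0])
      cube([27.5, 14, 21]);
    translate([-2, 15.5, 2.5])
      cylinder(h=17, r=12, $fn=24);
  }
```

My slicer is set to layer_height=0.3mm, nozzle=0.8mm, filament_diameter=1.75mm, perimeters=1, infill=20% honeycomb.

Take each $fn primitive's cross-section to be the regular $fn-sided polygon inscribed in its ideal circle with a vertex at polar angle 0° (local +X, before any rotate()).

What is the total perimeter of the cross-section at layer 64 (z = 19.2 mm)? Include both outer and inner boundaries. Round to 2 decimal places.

At z = 19.2 mm: the cube is not intersected at this z (z outside [0, 3.5]); the cube at (1.5, 13.5) is present — its section is the full 27.5×14 rectangle (perimeter 83.00 mm); the r=12 cylinder at (-2, 15.5) contributes a regular 24-gon of circumradius 12 (perimeter = 2·24·12.000·sin(180°/24) = 75.18 mm); Combining (union): the regions partially overlap (shared area 87.37 mm²), so the edge portions inside another operand are dropped and the merged outline is re-measured after clipping — boundary = 119.26 mm; (rotated 25° about Z; rotation is an isometry so areas/perimeters/island counts are preserved). Overall, the cross-section is a single solid region. Total boundary length (outer) = 119.26 mm.

119.26 mm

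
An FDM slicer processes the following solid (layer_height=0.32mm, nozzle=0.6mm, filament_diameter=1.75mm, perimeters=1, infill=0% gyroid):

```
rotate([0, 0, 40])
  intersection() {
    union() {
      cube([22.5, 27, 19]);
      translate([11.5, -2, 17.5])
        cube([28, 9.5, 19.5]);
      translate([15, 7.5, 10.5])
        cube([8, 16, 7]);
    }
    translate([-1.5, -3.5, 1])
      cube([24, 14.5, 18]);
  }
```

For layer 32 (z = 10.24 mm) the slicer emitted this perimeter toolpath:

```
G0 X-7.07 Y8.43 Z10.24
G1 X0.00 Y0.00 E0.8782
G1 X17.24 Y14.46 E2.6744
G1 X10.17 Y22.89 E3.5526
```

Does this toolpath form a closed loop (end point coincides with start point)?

no

Start point (G0): (-7.07, 8.43). End point (last G1): the path does not return to the start — open.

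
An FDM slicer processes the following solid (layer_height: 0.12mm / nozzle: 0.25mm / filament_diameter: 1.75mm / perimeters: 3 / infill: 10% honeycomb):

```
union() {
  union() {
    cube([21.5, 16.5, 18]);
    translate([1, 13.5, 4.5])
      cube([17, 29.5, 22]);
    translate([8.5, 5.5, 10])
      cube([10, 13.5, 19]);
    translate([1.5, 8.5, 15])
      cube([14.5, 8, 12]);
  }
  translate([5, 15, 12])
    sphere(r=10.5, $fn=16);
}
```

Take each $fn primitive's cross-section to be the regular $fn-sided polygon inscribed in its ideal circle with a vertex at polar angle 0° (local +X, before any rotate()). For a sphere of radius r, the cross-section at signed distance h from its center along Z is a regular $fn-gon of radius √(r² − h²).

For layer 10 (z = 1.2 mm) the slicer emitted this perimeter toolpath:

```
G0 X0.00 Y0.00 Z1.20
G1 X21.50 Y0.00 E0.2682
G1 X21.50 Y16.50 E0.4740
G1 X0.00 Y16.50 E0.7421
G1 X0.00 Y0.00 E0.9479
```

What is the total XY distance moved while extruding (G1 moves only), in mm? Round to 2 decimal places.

76.00 mm

Sum the Euclidean lengths of each G1 segment: total = 76.00 mm.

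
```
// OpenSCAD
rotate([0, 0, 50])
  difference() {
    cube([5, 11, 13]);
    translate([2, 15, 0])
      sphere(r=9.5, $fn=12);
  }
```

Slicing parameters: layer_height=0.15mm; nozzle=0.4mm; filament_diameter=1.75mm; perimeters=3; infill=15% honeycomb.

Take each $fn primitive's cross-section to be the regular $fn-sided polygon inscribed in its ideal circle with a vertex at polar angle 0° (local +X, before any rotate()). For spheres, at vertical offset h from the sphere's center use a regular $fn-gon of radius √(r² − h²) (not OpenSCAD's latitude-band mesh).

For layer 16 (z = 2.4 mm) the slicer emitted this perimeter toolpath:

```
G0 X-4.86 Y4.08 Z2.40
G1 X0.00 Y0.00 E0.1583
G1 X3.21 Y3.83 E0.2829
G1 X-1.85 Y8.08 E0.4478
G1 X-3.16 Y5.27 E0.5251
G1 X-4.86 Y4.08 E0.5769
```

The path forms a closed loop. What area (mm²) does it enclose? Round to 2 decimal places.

Apply the shoelace formula to the sequence of (X, Y) vertices; enclosed area = 30.76 mm².

30.76 mm²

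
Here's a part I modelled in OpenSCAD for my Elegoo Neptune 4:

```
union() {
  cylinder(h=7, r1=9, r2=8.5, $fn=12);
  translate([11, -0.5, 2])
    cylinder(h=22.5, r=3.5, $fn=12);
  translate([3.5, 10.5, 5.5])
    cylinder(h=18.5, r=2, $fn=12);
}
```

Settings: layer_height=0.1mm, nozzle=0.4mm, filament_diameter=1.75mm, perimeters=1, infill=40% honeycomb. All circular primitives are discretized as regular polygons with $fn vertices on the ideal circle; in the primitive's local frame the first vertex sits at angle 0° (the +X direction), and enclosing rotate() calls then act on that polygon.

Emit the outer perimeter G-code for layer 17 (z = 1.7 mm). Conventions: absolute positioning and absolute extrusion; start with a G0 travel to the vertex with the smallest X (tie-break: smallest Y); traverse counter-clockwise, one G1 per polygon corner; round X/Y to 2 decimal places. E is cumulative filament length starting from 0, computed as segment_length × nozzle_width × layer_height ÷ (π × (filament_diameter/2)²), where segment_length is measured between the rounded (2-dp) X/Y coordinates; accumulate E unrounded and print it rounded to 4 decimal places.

G0 X-8.88 Y0.00 Z1.70
G1 X-7.69 Y-4.44 E0.0764
G1 X-4.44 Y-7.69 E0.1529
G1 X0.00 Y-8.88 E0.2293
G1 X4.44 Y-7.69 E0.3058
G1 X7.69 Y-4.44 E0.3822
G1 X8.88 Y0.00 E0.4586
G1 X7.69 Y4.44 E0.5351
G1 X4.44 Y7.69 E0.6115
G1 X0.00 Y8.88 E0.6880
G1 X-4.44 Y7.69 E0.7644
G1 X-7.69 Y4.44 E0.8408
G1 X-8.88 Y0.00 E0.9173

At z = 1.7 mm: the cone contributes a regular 12-gon of circumradius 8.879 (interpolated between r1=9 and r2=8.5 at t=0.243); the cylinder at (11, -0.5) is absent (z outside [2, 24.5]); the cylinder at (3.5, 10.5) is absent (z outside [5.5, 24]); Taking the union: only the cone is present, so the union is just that shape — 1 connected region. The outline is a single polygon with 12 vertices. Extrusion per mm of travel: 0.4 × 0.1 / (π × 0.875²) = 0.016630. Accumulating E over each segment gives final E = 0.9173.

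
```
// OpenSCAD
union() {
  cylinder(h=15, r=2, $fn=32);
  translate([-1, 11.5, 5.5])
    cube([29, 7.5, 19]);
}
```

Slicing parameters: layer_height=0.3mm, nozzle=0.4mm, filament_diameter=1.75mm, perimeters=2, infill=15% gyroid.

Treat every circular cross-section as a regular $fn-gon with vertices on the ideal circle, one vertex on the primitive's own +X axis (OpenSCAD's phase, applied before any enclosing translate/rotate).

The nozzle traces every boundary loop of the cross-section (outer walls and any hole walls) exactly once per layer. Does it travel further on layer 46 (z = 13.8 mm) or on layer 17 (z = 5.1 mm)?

layer 46 (z = 13.8 mm)

Layer 46 (z = 13.8): the cylinder: section is a regular 32-gon, circumradius r=2 (perimeter = 2·32·2.000·sin(180°/32) = 12.55 mm); the cube at (-1, 11.5) is present — its section is the full 29×7.5 rectangle (perimeter 73.00 mm); Taking the union: the 2 present regions are separate (no shared area or edge), so areas and boundary lengths simply add and each stays a separate island — boundary = 85.55 mm. So its perimeter = 85.55 mm. Layer 17 (z = 5.1): the cylinder: section is a regular 32-gon, circumradius r=2 (perimeter = 2·32·2.000·sin(180°/32) = 12.55 mm); the cube at (-1, 11.5) is not intersected at this z (z outside [5.5, 24.5]); Combining (union): only the r=2 cylinder is present, so the union is just that shape — boundary = 12.55 mm. So its perimeter = 12.55 mm. Layer 46 is larger (85.55 vs 12.55 mm).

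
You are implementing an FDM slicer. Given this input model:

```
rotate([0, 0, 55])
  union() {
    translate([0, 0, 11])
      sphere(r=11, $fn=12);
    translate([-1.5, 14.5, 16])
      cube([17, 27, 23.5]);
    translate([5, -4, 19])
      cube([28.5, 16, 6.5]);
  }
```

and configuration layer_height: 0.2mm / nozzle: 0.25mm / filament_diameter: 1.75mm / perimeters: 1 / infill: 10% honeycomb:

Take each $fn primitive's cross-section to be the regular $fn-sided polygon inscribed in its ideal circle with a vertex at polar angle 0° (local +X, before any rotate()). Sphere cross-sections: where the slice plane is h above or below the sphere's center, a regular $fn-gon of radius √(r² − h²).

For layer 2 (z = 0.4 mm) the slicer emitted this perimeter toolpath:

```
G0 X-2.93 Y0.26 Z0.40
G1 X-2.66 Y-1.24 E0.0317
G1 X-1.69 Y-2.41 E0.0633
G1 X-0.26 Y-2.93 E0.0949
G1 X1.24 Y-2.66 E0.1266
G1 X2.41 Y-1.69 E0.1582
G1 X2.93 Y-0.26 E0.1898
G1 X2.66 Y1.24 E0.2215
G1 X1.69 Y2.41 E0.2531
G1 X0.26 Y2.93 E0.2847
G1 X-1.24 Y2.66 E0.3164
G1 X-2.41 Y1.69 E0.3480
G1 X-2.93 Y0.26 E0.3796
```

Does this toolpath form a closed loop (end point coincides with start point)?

Start point (G0): (-2.93, 0.26). End point (last G1): the path returns to the start — closed.

yes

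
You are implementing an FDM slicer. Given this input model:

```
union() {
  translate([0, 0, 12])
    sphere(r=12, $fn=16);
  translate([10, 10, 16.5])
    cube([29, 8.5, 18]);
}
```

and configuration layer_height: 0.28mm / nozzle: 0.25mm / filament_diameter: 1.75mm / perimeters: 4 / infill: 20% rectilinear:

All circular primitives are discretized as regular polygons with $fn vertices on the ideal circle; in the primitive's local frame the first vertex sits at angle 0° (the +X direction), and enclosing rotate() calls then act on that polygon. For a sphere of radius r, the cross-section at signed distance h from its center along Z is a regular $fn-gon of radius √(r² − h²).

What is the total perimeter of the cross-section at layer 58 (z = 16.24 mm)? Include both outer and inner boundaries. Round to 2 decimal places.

At z = 16.24 mm: the r=12 sphere contributes a regular 16-gon of circumradius √(12²−4.24²) = 11.226 (perimeter = 2·16·11.226·sin(180°/16) = 70.08 mm); the cube at (10, 10) is absent (z outside [16.5, 34.5]); Combining (union): only the r=12 sphere is present, so the union is just that shape — boundary = 70.08 mm. Overall, the cross-section is a single solid region. Total boundary length (outer) = 70.08 mm.

70.08 mm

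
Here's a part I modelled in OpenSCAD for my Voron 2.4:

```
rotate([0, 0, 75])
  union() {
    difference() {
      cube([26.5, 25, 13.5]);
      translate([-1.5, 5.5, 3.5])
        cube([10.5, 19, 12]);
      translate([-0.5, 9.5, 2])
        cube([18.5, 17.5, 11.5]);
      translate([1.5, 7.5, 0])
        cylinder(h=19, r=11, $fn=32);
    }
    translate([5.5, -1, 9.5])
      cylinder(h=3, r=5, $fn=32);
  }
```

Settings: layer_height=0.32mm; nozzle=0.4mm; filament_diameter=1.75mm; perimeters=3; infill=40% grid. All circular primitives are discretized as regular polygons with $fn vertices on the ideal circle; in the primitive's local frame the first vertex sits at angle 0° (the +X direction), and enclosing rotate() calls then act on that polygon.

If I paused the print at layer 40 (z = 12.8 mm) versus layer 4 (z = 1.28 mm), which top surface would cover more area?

Layer 40 (z = 12.8): the cube is present — its section is the full 26.5×25 rectangle (area 662.50 mm²); the 10.5×19 cube at (-1.5, 5.5) contributes its full rectangle (area 199.50 mm²); the 18.5×17.5 cube at (-0.5, 9.5) contributes its full rectangle (area 323.75 mm²); the r=11 cylinder at (1.5, 7.5) gives a regular 32-gon of circumradius 11 (constant along its height) (area = (32/2)·11.000²·sin(360°/32) = 377.69 mm²); Subtracting the remaining from the first: starting from the 26.5×25 cube (662.50 mm²), the 10.5×19 cube at (-1.5, 5.5) partially overlaps it — only the 171.00 mm² overlap (of its 199.50 mm²) is removed, clipping the outline; the 18.5×17.5 cube at (-0.5, 9.5) partially overlaps it — only the 144.00 mm² overlap (of its 323.75 mm²) is removed, clipping the outline; the r=11 cylinder at (1.5, 7.5) partially overlaps it — only the 75.32 mm² overlap (of its 377.69 mm²) is removed, clipping the outline — area = 272.18 mm²; the cylinder at (5.5, -1) is not intersected at this z (z outside [9.5, 12.5]); Merging all regions: only that combined region is present, so the union is just that shape — area = 272.18 mm²; (whole slice rotated 75° about Z — lengths, areas and connectivity unchanged). So its area = 272.18 mm². Layer 4 (z = 1.28): the 26.5×25 cube contributes its full rectangle (area 662.50 mm²); the cube at (-1.5, 5.5) does not reach this height (z outside [3.5, 15.5]); the cube at (-0.5, 9.5) is absent (z outside [2, 13.5]); the cylinder at (1.5, 7.5): section is a regular 32-gon, circumradius r=11 (area = (32/2)·11.000²·sin(360°/32) = 377.69 mm²); Subtracting the remaining from the first: starting from the 26.5×25 cube (662.50 mm²), the r=11 cylinder at (1.5, 7.5) partially overlaps it — only the 197.33 mm² overlap (of its 377.69 mm²) is removed, clipping the outline — area = 465.17 mm²; the cylinder at (5.5, -1) is not intersected at this z (z outside [9.5, 12.5]); Combining (union): only the result so far is present, so the union is just that shape — area = 465.17 mm²; (whole slice rotated 75° about Z — lengths, areas and connectivity unchanged). So its area = 465.17 mm². Layer 4 is larger (465.17 vs 272.18 mm²).

layer 4 (z = 1.28 mm)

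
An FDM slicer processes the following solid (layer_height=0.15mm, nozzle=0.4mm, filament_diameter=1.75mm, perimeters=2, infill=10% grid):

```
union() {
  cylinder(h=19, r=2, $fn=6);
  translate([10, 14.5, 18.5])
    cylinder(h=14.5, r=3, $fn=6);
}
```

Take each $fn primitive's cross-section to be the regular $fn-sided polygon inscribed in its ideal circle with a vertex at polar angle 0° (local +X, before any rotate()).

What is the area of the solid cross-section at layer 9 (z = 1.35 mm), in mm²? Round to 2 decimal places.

At z = 1.35 mm: the r=2 cylinder gives a regular 6-gon of circumradius 2 (constant along its height) (area = (6/2)·2.000²·sin(360°/6) = 10.39 mm²); the cylinder at (10, 14.5) is absent (z outside [18.5, 33]); Combining (union): only the r=2 cylinder is present, so the union is just that shape — area = 10.39 mm². Overall, the cross-section is a single solid region. Net area = 10.39 mm².

10.39 mm²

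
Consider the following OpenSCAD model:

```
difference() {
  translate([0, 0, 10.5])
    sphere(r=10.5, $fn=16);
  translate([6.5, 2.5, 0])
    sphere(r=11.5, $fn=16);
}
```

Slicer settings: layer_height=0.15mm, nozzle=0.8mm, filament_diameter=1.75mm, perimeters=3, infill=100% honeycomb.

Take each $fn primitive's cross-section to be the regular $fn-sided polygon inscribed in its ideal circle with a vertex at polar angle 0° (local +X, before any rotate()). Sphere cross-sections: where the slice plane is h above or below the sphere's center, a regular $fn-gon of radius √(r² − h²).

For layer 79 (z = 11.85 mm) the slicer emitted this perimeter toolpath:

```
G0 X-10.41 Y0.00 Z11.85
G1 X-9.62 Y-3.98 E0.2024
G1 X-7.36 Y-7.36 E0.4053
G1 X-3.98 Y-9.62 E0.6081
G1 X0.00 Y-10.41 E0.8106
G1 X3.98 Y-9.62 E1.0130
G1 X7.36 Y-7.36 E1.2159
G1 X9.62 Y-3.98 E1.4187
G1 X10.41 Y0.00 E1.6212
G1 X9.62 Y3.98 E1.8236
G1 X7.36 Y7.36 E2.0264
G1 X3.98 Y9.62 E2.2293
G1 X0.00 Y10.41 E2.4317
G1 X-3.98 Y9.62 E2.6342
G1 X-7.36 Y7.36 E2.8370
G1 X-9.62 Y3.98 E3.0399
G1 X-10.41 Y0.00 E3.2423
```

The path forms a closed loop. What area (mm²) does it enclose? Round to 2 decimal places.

Apply the shoelace formula to the sequence of (X, Y) vertices; enclosed area = 331.77 mm².

331.77 mm²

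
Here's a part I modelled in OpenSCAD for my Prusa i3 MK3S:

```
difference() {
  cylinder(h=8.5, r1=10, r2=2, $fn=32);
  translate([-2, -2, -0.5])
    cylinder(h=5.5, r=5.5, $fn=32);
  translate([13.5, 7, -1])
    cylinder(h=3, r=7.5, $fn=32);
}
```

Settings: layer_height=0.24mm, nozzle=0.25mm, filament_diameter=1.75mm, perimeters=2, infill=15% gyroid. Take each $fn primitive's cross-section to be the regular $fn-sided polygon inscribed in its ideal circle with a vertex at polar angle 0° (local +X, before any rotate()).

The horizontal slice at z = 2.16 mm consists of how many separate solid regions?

1

At z = 2.16 mm: the cone contributes a regular 32-gon of circumradius 7.967 (interpolated between r1=10 and r2=2 at t=0.254); the r=5.5 cylinder at (-2, -2) gives a regular 32-gon of circumradius 5.5 (constant along its height); the cylinder at (13.5, 7) is absent (z outside [-1, 2]); Taking the first minus the rest: starting from the cone, the r=5.5 cylinder at (-2, -2) partially overlaps it — only the 92.76 mm² overlap (of its 94.42 mm²) is removed, clipping the outline — 1 connected region. The result has 1 disconnected region.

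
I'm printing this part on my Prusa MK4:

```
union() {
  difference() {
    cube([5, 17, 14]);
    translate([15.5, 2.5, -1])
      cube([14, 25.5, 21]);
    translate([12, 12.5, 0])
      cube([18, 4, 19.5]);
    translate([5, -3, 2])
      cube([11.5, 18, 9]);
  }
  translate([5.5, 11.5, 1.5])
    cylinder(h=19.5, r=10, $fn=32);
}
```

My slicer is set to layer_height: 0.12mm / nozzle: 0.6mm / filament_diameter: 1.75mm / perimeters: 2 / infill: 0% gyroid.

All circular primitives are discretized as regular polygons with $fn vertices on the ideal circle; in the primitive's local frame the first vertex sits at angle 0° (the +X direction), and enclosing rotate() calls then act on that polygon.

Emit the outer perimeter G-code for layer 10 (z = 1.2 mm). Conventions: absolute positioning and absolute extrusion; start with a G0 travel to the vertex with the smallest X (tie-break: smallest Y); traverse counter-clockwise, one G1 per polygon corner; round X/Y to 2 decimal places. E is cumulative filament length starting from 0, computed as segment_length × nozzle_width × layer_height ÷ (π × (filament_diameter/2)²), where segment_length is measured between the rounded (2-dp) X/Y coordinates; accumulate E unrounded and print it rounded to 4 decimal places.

G0 X0.00 Y0.00 Z1.20
G1 X5.00 Y0.00 E0.1497
G1 X5.00 Y17.00 E0.6586
G1 X0.00 Y17.00 E0.8082
G1 X0.00 Y0.00 E1.3171

At z = 1.2 mm: the 5×17 cube contributes its full rectangle; the 14×25.5 cube at (15.5, 2.5) contributes its full rectangle; the 18×4 cube at (12, 12.5) contributes its full rectangle; the cube at (5, -3) is absent (z outside [2, 11]); After the difference (first − rest): starting from the 5×17 cube, the 14×25.5 cube at (15.5, 2.5) misses the remaining region (no effect); the 18×4 cube at (12, 12.5) misses the remaining region (no effect) — 1 connected region; the cylinder at (5.5, 11.5) is not intersected at this z (z outside [1.5, 21]); Taking the union: only the result so far is present, so the union is just that shape — 1 connected region. The outline is a single polygon with 4 vertices. Extrusion per mm of travel: 0.6 × 0.12 / (π × 0.875²) = 0.029934. Accumulating E over each segment gives final E = 1.3171.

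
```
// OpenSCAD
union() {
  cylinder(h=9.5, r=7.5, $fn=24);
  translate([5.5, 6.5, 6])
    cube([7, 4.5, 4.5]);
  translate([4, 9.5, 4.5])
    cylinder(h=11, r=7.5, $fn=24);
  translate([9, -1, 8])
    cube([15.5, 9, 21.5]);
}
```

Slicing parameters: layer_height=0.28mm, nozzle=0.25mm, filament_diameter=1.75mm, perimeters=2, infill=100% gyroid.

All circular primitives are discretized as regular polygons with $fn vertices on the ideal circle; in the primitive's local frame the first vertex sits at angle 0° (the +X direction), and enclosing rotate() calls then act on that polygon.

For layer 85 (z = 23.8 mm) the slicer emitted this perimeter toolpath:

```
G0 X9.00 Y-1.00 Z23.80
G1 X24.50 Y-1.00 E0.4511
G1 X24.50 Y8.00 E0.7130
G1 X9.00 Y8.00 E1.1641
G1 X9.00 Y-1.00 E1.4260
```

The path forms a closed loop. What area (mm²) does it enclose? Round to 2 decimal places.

139.50 mm²

Apply the shoelace formula to the sequence of (X, Y) vertices; enclosed area = 139.50 mm².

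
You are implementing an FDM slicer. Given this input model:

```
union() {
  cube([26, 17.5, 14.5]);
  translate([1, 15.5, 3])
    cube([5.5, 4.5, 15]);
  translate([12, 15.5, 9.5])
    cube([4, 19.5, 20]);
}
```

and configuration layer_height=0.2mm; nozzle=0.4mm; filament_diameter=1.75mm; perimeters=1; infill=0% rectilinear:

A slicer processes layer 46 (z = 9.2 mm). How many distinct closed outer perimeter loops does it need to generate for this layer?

1

At z = 9.2 mm: the cube (footprint 26×17.5) is included at this height; the cube at (1, 15.5) is present — its section is the full 5.5×4.5 rectangle; the cube at (12, 15.5) does not reach this height (z outside [9.5, 29.5]); Taking the union: the regions partially overlap (shared area 11.00 mm²), so overlapping operands fuse into one piece — 1 connected region. The result has 1 disconnected region.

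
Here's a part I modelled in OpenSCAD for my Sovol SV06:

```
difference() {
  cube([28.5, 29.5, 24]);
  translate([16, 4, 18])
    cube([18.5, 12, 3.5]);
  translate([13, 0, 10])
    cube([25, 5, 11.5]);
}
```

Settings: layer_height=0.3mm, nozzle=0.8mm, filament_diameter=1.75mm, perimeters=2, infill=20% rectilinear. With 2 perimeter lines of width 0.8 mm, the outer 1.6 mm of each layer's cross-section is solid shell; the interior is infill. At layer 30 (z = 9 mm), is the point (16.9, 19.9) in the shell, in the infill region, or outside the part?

infill

At z = 9 mm: the cube is present — its section is the full 28.5×29.5 rectangle; the cube at (16, 4) is not intersected at this z (z outside [18, 21.5]); the cube at (13, 0) is absent (z outside [10, 21.5]); After the difference (first − rest): none of the subtracted shapes is present at this height, so the 28.5×29.5 cube is unchanged — 1 connected region. Overall, the cross-section is a single solid region. The nearest boundary edge runs (28.50, 29.50)→(0.00, 29.50); distance from the point to it = 9.60 mm. The point is inside the cross-section and 9.60 mm from the nearest boundary — more than the 1.6 mm shell width (2 × 0.8), so it's in the infill interior.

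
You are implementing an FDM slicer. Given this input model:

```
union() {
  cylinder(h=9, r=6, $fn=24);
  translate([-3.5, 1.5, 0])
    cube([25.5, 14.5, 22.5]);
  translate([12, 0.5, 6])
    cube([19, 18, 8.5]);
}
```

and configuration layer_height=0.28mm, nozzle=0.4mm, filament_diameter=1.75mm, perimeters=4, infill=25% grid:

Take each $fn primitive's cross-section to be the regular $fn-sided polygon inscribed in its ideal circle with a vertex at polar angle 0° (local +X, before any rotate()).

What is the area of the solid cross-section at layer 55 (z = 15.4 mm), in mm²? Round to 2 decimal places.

At z = 15.4 mm: the cylinder does not reach this height (z outside [0, 9]); the 25.5×14.5 cube at (-3.5, 1.5) contributes its full rectangle (area 369.75 mm²); the cube at (12, 0.5) is absent (z outside [6, 14.5]); Merging all regions: only the 25.5×14.5 cube at (-3.5, 1.5) is present, so the union is just that shape — area = 369.75 mm². Overall, the cross-section is a single solid region. Net area = 369.75 mm².

369.75 mm²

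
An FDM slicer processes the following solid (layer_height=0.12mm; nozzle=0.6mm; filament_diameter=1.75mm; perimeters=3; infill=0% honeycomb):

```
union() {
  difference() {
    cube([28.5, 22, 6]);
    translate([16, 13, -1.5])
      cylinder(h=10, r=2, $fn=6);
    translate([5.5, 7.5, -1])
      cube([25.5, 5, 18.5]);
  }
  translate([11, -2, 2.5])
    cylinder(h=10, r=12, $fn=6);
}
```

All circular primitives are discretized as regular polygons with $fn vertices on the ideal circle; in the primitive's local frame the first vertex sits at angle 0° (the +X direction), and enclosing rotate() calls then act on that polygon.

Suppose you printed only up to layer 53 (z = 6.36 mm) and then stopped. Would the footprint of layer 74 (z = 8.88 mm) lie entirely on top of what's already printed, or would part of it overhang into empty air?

entirely on top

Compare the two slices. At z = 6.36: the cube is absent (z outside [0, 6]); the r=2 cylinder at (16, 13) gives a regular 6-gon of circumradius 2 (constant along its height) (area = (6/2)·2.000²·sin(360°/6) = 10.39 mm²); the 25.5×5 cube at (5.5, 7.5) contributes its full rectangle (area 127.50 mm²); Taking the first minus the rest: the first operand is absent here, so nothing remains; the r=12 cylinder at (11, -2) contributes a regular 6-gon of circumradius 12 (area = (6/2)·12.000²·sin(360°/6) = 374.12 mm²); Merging all regions: only the r=12 cylinder at (11, -2) is present, so the union is just that shape — area = 374.12 mm². At z = 8.88: the cube is absent (z outside [0, 6]); the cylinder at (16, 13) is absent (z outside [-1.5, 8.5]); the cube at (5.5, 7.5) (footprint 25.5×5) is included at this height (area 127.50 mm²); Taking the first minus the rest: the first operand is absent here, so nothing remains; the cylinder at (11, -2): section is a regular 6-gon, circumradius r=12 (area = (6/2)·12.000²·sin(360°/6) = 374.12 mm²); Taking the union: only the r=12 cylinder at (11, -2) is present, so the union is just that shape — area = 374.12 mm². Checking containment: the cross-section at z = 8.88 is a subset of the cross-section at z = 6.36.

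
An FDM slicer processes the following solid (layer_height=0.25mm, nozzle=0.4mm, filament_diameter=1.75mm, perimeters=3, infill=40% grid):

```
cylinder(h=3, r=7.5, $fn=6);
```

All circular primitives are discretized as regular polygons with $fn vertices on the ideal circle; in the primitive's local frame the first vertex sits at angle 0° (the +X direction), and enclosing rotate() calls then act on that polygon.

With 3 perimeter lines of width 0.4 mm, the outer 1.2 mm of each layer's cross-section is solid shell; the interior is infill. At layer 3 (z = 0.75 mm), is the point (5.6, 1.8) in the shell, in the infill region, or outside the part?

At z = 0.75 mm: the r=7.5 cylinder gives a regular 6-gon of circumradius 7.5 (constant along its height). Overall, the cross-section is a single solid region. The nearest boundary edge runs (7.50, 0.00)→(3.75, 6.50); distance from the point to it = 0.75 mm. The point is inside the cross-section, 0.75 mm from the nearest boundary — within the 1.2 mm shell band (3 × 0.4).

shell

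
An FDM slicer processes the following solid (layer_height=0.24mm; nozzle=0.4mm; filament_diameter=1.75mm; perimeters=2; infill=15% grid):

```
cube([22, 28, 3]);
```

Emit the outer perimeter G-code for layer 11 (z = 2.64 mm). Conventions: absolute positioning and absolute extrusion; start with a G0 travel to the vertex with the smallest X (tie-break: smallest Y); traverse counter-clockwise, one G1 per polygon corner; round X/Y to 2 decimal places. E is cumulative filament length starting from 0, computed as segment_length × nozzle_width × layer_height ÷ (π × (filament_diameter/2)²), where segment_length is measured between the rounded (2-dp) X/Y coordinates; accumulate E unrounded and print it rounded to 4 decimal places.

At z = 2.64 mm: the cube is present — its section is the full 22×28 rectangle. The outline is a single polygon with 4 vertices. Extrusion per mm of travel: 0.4 × 0.24 / (π × 0.875²) = 0.039912. Accumulating E over each segment gives final E = 3.9912.

G0 X0.00 Y0.00 Z2.64
G1 X22.00 Y0.00 E0.8781
G1 X22.00 Y28.00 E1.9956
G1 X0.00 Y28.00 E2.8737
G1 X0.00 Y0.00 E3.9912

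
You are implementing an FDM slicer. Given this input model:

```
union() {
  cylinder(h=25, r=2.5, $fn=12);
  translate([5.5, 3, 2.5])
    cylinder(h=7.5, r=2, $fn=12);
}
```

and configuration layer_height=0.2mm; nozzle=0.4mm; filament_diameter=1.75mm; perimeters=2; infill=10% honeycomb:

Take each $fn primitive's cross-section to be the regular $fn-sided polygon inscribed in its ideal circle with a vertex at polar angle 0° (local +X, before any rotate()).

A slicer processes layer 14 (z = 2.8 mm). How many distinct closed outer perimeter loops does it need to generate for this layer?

2

At z = 2.8 mm: the r=2.5 cylinder contributes a regular 12-gon of circumradius 2.5; the r=2 cylinder at (5.5, 3) contributes a regular 12-gon of circumradius 2; Merging all regions: the 2 present regions are separate (no shared area or edge), so areas and boundary lengths simply add and each stays a separate island — 2 connected regions. The result has 2 disconnected regions.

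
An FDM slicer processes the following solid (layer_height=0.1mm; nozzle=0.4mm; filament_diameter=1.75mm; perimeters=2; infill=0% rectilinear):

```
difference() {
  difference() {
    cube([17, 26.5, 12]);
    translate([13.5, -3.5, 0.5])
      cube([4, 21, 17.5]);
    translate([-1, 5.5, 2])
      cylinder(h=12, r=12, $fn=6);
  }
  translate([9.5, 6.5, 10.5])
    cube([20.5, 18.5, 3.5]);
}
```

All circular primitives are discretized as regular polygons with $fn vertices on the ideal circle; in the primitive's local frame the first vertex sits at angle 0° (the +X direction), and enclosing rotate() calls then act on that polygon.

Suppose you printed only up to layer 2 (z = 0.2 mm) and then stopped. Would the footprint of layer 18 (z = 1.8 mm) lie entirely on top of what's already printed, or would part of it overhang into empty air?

Compare the two slices. At z = 0.2: the cube is present — its section is the full 17×26.5 rectangle (area 450.50 mm²); the cube at (13.5, -3.5) is absent (z outside [0.5, 18]); the cylinder at (-1, 5.5) is absent (z outside [2, 14]); Taking the first minus the rest: none of the subtracted shapes is present at this height, so the 17×26.5 cube is unchanged — area = 450.50 mm²; the cube at (9.5, 6.5) is not intersected at this z (z outside [10.5, 14]); Subtracting the remaining from the first: none of the subtracted shapes is present at this height, so the result so far is unchanged — area = 450.50 mm². At z = 1.8: the cube is present — its section is the full 17×26.5 rectangle (area 450.50 mm²); the cube at (13.5, -3.5) is present — its section is the full 4×21 rectangle (area 84.00 mm²); the cylinder at (-1, 5.5) is not intersected at this z (z outside [2, 14]); After the difference (first − rest): starting from the 17×26.5 cube (450.50 mm²), the 4×21 cube at (13.5, -3.5) partially overlaps it — only the 61.25 mm² overlap (of its 84.00 mm²) is removed, clipping the outline — area = 389.25 mm²; the cube at (9.5, 6.5) does not reach this height (z outside [10.5, 14]); Taking the first minus the rest: none of the subtracted shapes is present at this height, so that combined region is unchanged — area = 389.25 mm². Checking containment: the cross-section at z = 1.8 is a subset of the cross-section at z = 0.2.

entirely on top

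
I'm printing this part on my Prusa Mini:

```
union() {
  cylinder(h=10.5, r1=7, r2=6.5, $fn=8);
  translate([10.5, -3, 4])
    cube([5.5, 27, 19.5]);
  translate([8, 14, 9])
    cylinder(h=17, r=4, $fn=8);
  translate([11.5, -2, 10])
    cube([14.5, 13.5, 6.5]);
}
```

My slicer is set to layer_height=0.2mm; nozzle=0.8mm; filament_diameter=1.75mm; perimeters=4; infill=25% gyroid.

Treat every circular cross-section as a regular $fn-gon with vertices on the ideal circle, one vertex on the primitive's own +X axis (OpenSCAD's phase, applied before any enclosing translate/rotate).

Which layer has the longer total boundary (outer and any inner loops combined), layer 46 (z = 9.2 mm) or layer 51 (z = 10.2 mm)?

Layer 46 (z = 9.2): the cone contributes a regular 8-gon of circumradius 6.562 (interpolated between r1=7 and r2=6.5 at t=0.876) (perimeter = 2·8·6.562·sin(180°/8) = 40.18 mm); the cube at (10.5, -3) is present — its section is the full 5.5×27 rectangle (perimeter 65.00 mm); the r=4 cylinder at (8, 14) contributes a regular 8-gon of circumradius 4 (perimeter = 2·8·4.000·sin(180°/8) = 24.49 mm); the cube at (11.5, -2) does not reach this height (z outside [10, 16.5]); Combining (union): the regions partially overlap (shared area 5.22 mm²), so the edge portions inside another operand are dropped and the merged outline is re-measured after clipping — boundary = 116.91 mm. So its perimeter = 116.91 mm. Layer 51 (z = 10.2): the cone (r1=7→r2=6.5) has section circumradius 6.514 here — a regular 8-gon (perimeter = 2·8·6.514·sin(180°/8) = 39.89 mm); the cube at (10.5, -3) (footprint 5.5×27) is included at this height (perimeter 65.00 mm); the cylinder at (8, 14): section is a regular 8-gon, circumradius r=4 (perimeter = 2·8·4.000·sin(180°/8) = 24.49 mm); the 14.5×13.5 cube at (11.5, -2) contributes its full rectangle (perimeter 56.00 mm); Merging all regions: the regions partially overlap (shared area 65.97 mm²), so the edge portions inside another operand are dropped and the merged outline is re-measured after clipping — boundary = 136.62 mm. So its perimeter = 136.62 mm. Layer 51 is larger (136.62 vs 116.91 mm).

layer 51 (z = 10.2 mm)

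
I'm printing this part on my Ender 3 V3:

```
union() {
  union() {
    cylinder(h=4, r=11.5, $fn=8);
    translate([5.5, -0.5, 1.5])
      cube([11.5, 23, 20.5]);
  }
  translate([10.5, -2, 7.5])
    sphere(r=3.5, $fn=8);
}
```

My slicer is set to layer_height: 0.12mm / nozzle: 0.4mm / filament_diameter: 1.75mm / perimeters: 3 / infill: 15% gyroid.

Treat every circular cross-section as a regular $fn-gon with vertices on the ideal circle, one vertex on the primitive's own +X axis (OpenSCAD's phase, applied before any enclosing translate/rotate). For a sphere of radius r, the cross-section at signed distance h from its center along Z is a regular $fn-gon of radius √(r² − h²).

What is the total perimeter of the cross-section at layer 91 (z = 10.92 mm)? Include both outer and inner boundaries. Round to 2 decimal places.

At z = 10.92 mm: the cylinder does not reach this height (z outside [0, 4]); the cube at (5.5, -0.5) (footprint 11.5×23) is included at this height (perimeter 69.00 mm); Merging all regions: only the 11.5×23 cube at (5.5, -0.5) is present, so the union is just that shape — boundary = 69.00 mm; the sphere at (10.5, -2): section is a regular 8-gon, circumradius = √(r²−h²) = √(3.5²−3.42²) = 0.744 (perimeter = 2·8·0.744·sin(180°/8) = 4.56 mm); Merging all regions: the 2 present regions are separate (no shared area or edge), so areas and boundary lengths simply add and each stays a separate island — boundary = 73.56 mm. Overall, the cross-section has 2 separate islands. Total boundary length (outer) = 73.56 mm.

73.56 mm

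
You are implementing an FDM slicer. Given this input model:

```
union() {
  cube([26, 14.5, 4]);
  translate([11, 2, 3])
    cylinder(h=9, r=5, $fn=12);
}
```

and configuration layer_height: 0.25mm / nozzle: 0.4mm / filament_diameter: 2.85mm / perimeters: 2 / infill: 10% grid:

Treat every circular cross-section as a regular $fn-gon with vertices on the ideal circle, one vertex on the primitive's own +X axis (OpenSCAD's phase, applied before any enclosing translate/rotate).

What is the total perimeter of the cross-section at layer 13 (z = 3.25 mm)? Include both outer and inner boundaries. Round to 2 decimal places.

At z = 3.25 mm: the 26×14.5 cube contributes its full rectangle (perimeter 81.00 mm); the cylinder at (11, 2): section is a regular 12-gon, circumradius r=5 (perimeter = 2·12·5.000·sin(180°/12) = 31.06 mm); Merging all regions: the regions partially overlap (shared area 56.43 mm²), so the edge portions inside another operand are dropped and the merged outline is re-measured after clipping — boundary = 83.46 mm. Overall, the cross-section is a single solid region. Total boundary length (outer) = 83.46 mm.

83.46 mm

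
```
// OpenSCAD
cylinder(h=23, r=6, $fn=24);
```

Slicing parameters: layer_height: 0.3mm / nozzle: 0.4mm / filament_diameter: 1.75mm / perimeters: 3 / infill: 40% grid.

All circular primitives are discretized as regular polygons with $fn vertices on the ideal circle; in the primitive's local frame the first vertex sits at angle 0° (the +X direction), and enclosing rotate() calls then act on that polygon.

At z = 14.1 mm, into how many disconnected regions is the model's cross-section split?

At z = 14.1 mm: the r=6 cylinder contributes a regular 24-gon of circumradius 6. The result has 1 disconnected region.

1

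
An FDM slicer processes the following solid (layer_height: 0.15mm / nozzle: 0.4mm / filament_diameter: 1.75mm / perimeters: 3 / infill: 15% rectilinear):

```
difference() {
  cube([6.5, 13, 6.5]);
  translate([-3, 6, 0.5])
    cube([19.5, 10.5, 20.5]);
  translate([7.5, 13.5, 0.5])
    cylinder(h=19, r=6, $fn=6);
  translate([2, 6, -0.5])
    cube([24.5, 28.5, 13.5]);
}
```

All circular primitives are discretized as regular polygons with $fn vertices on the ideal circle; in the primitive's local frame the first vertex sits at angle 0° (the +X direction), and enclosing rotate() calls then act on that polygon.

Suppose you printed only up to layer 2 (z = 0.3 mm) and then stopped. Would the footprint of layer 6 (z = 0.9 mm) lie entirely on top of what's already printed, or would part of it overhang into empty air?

entirely on top

Compare the two slices. At z = 0.3: the cube (footprint 6.5×13) is included at this height (area 84.50 mm²); the cube at (-3, 6) is absent (z outside [0.5, 21]); the cylinder at (7.5, 13.5) is not intersected at this z (z outside [0.5, 19.5]); the cube at (2, 6) is present — its section is the full 24.5×28.5 rectangle (area 698.25 mm²); After the difference (first − rest): starting from the 6.5×13 cube (84.50 mm²), the 24.5×28.5 cube at (2, 6) partially overlaps it — only the 31.50 mm² overlap (of its 698.25 mm²) is removed, clipping the outline — area = 53.00 mm². At z = 0.9: the 6.5×13 cube contributes its full rectangle (area 84.50 mm²); the cube at (-3, 6) (footprint 19.5×10.5) is included at this height (area 204.75 mm²); the r=6 cylinder at (7.5, 13.5) gives a regular 6-gon of circumradius 6 (constant along its height) (area = (6/2)·6.000²·sin(360°/6) = 93.53 mm²); the cube at (2, 6) (footprint 24.5×28.5) is included at this height (area 698.25 mm²); Taking the first minus the rest: starting from the 6.5×13 cube (84.50 mm²), the 19.5×10.5 cube at (-3, 6) partially overlaps it — only the 45.50 mm² overlap (of its 204.75 mm²) is removed, clipping the outline; the r=6 cylinder at (7.5, 13.5) misses the remaining region (no effect); the 24.5×28.5 cube at (2, 6) misses the remaining region (no effect) — area = 39.00 mm². Checking containment: the cross-section at z = 0.9 is a subset of the cross-section at z = 0.3.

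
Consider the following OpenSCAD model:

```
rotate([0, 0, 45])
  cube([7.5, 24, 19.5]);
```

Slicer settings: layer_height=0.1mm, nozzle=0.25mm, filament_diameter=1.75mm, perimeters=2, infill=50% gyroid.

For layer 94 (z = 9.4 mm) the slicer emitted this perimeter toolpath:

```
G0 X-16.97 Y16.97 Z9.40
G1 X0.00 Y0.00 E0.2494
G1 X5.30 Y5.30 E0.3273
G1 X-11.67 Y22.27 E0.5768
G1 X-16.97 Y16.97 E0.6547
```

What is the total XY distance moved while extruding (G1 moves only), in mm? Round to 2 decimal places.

Sum the Euclidean lengths of each G1 segment: total = 62.99 mm.

62.99 mm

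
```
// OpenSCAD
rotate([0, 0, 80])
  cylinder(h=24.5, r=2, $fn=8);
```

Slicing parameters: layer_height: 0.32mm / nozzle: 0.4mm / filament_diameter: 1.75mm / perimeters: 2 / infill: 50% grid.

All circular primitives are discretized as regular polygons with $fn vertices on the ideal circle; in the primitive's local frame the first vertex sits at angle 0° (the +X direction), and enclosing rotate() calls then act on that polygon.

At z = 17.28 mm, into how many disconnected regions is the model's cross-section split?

At z = 17.28 mm: the r=2 cylinder gives a regular 8-gon of circumradius 2 (constant along its height); (rotated 80° about Z; rotation is an isometry so areas/perimeters/island counts are preserved). The result has 1 disconnected region.

1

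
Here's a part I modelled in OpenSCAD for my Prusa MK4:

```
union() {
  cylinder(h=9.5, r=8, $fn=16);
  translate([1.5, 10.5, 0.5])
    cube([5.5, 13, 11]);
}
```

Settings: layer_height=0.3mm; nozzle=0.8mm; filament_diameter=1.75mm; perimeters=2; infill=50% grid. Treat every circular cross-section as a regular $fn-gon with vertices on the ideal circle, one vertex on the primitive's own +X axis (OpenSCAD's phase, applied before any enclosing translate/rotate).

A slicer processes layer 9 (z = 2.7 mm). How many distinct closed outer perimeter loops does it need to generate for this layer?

At z = 2.7 mm: the r=8 cylinder contributes a regular 16-gon of circumradius 8; the cube at (1.5, 10.5) is present — its section is the full 5.5×13 rectangle; Taking the union: the 2 present regions are separate (no shared area or edge), so areas and boundary lengths simply add and each stays a separate island — 2 connected regions. The result has 2 disconnected regions.

2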